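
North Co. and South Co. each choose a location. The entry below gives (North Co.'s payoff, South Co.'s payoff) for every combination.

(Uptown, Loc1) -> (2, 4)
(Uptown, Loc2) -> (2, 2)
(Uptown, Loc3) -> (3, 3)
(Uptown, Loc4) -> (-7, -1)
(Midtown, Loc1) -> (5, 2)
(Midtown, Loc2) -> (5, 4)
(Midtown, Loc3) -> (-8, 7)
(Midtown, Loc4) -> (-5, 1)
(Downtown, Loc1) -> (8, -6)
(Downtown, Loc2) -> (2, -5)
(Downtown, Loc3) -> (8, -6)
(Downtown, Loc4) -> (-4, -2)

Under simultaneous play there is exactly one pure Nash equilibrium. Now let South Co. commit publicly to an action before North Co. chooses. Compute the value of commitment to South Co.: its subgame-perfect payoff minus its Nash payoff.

Work backward from North Co.'s decision.
- Loc1: BR = Downtown, leader payoff -6.
- Loc2: BR = Midtown, leader payoff 4.
- Loc3: BR = Downtown, leader payoff -6.
- Loc4: BR = Downtown, leader payoff -2.
Among -6, 4, -6, -2, the best is 4 at Loc2. Subgame-perfect outcome: (Midtown, Loc2) with payoffs (5, 4).
Now find the simultaneous Nash equilibrium.
North Co.'s best replies: Loc1→Downtown; Loc2→Midtown; Loc3→Downtown; Loc4→Downtown.
South Co.'s best replies: Uptown→Loc1; Midtown→Loc3; Downtown→Loc4.
Only (Downtown, Loc4) has each player best-responding; Nash payoffs (-4, -2).
South Co.'s commitment gain: 4 − -2 = 6.

6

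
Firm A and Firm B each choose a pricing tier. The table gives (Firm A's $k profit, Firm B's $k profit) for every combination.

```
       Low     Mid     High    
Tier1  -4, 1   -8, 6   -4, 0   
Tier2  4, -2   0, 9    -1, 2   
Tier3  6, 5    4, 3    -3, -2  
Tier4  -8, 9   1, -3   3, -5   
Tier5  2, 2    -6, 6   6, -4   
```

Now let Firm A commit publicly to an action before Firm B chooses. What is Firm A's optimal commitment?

Work backward from Firm B's decision.
- Tier1: Firm B compares 1, 6, 0 and picks Mid; Firm A would get -8.
- Tier2: Firm B compares -2, 9, 2 and picks Mid; Firm A would get 0.
- Tier3: Firm B compares 5, 3, -2 and picks Low; Firm A would get 6.
- Tier4: Firm B compares 9, -3, -5 and picks Low; Firm A would get -8.
- Tier5: Firm B compares 2, 6, -4 and picks Mid; Firm A would get -6.
Maximizing over -8, 0, 6, -8, -6, Firm A chooses Tier3. Subgame-perfect outcome: (Tier3, Low) with payoffs (6, 5).

Tier3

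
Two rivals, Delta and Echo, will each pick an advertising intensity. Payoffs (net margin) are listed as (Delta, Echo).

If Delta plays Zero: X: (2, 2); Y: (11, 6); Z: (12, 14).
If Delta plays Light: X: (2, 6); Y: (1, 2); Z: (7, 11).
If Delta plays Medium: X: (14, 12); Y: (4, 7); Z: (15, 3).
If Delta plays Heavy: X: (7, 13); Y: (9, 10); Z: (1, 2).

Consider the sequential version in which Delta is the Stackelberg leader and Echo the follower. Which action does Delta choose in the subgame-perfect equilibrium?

Echo best-responds to each possible Delta move:
- Zero: BR = Z, leader payoff 12.
- Light: BR = Z, leader payoff 7.
- Medium: BR = X, leader payoff 14.
- Heavy: BR = X, leader payoff 7.
Among 12, 7, 14, 7, the best is 14 at Medium. Subgame-perfect outcome: (Medium, X) with payoffs (14, 12).

Medium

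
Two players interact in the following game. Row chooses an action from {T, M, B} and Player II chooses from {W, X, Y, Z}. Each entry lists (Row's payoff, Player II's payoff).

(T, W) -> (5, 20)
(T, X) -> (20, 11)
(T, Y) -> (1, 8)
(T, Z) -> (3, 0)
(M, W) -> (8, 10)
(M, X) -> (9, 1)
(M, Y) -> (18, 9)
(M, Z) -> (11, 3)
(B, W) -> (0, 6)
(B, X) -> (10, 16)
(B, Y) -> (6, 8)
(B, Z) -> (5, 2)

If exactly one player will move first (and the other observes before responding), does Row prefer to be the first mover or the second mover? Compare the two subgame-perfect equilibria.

If Row leads: Player II's best replies are T→W, M→W, B→X; Row's induced payoffs 5, 8, 10; outcome (B, X), payoffs (10, 16).
If Player II leads: Row's best replies are W→M, X→T, Y→M, Z→M; Player II's induced payoffs 10, 11, 9, 3; outcome (T, X), payoffs (20, 11).
Row gets 10 moving first and 20 moving second, so Row prefers to move second.

second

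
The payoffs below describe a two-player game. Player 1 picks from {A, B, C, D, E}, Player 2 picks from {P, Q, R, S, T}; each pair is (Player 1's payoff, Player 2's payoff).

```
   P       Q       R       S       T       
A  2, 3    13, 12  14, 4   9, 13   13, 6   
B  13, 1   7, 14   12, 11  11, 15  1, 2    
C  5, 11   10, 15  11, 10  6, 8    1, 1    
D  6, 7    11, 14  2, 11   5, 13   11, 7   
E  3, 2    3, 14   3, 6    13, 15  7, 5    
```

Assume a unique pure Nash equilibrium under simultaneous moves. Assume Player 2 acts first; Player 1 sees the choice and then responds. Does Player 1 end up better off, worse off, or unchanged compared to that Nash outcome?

unchanged

Backward induction with Player 2 moving first.
- P: Player 1 compares 2, 13, 5, 6, 3 and picks B; Player 2 would get 1.
- Q: Player 1 compares 13, 7, 10, 11, 3 and picks A; Player 2 would get 12.
- R: Player 1 compares 14, 12, 11, 2, 3 and picks A; Player 2 would get 4.
- S: Player 1 compares 9, 11, 6, 5, 13 and picks E; Player 2 would get 15.
- T: Player 1 compares 13, 1, 1, 11, 7 and picks A; Player 2 would get 6.
Among 1, 12, 4, 15, 6, the best is 15 at S. Subgame-perfect outcome: (E, S) with payoffs (13, 15).
For the simultaneous game, intersect best replies.
Player 1's best replies: P→B; Q→A; R→A; S→E; T→A.
Player 2's best replies: A→S; B→S; C→Q; D→Q; E→S.
The unique mutual best reply is (E, S), giving (13, 15).
Player 1 earns 13 sequentially versus 13 at the Nash outcome: unchanged.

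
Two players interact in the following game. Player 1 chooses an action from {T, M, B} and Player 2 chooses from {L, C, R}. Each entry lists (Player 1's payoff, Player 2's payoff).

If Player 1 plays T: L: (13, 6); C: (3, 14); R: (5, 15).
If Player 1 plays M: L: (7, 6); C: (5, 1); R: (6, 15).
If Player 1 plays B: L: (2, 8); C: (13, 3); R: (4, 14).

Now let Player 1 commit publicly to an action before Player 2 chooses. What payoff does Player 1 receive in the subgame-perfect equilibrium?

6

Player 2 best-responds to each possible Player 1 move:
- T: BR = R, leader payoff 5.
- M: BR = R, leader payoff 6.
- B: BR = R, leader payoff 4.
Among 5, 6, 4, the best is 6 at M. Subgame-perfect outcome: (M, R) with payoffs (6, 15).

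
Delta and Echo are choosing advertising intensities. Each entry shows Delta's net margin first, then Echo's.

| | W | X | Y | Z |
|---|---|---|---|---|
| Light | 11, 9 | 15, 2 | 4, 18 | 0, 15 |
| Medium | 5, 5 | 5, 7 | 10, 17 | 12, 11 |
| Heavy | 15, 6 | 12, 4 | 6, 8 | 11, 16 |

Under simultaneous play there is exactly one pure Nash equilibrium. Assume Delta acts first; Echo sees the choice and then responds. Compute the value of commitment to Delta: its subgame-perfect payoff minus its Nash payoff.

Solve by backward induction (Delta leads).
- Light: Echo compares 9, 2, 18, 15 and picks Y; Delta would get 4.
- Medium: Echo compares 5, 7, 17, 11 and picks Y; Delta would get 10.
- Heavy: Echo compares 6, 4, 8, 16 and picks Z; Delta would get 11.
Delta's induced payoffs are 4, 10, 11, so Delta commits to Heavy. Subgame-perfect outcome: (Heavy, Z) with payoffs (11, 16).
Now find the simultaneous Nash equilibrium.
Delta's best replies: W→Heavy; X→Light; Y→Medium; Z→Medium.
Echo's best replies: Light→Y; Medium→Y; Heavy→Z.
The unique mutual best reply is (Medium, Y), giving (10, 17).
Delta's commitment gain: 11 − 10 = 1.

1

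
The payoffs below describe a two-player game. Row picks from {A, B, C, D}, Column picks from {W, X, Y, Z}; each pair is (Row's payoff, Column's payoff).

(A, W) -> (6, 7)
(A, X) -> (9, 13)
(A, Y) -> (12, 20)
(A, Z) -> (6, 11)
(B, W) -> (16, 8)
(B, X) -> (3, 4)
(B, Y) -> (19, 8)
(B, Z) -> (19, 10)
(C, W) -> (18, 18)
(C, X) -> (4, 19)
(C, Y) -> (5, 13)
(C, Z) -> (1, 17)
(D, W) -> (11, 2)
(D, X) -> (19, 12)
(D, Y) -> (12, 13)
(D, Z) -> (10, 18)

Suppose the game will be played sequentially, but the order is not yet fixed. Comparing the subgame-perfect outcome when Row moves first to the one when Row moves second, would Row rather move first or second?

If Row leads: Column's best replies are A→Y, B→Z, C→X, D→Z; Row's induced payoffs 12, 19, 4, 10; outcome (B, Z), payoffs (19, 10).
If Column leads: Row's best replies are W→C, X→D, Y→B, Z→B; Column's induced payoffs 18, 12, 8, 10; outcome (C, W), payoffs (18, 18).
Row gets 19 moving first and 18 moving second, so Row prefers to move first.

first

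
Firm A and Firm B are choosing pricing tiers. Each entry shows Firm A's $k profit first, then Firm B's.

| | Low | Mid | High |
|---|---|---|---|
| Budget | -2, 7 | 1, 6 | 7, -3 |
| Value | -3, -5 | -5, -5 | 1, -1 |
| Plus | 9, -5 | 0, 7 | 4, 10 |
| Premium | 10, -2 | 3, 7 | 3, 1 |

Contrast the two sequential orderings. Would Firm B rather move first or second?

If Firm A leads: Firm B's best replies are Budget→Low, Value→High, Plus→High, Premium→Mid; Firm A's induced payoffs -2, 1, 4, 3; outcome (Plus, High), payoffs (4, 10).
If Firm B leads: Firm A's best replies are Low→Premium, Mid→Premium, High→Budget; Firm B's induced payoffs -2, 7, -3; outcome (Premium, Mid), payoffs (3, 7).
Firm B gets 7 moving first and 10 moving second, so Firm B prefers to move second.

second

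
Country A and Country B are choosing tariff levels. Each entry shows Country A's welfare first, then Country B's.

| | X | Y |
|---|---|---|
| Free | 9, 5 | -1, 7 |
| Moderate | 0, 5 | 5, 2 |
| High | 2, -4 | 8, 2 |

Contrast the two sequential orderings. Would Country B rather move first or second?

If Country A leads: Country B's best replies are Free→Y, Moderate→X, High→Y; Country A's induced payoffs -1, 0, 8; outcome (High, Y), payoffs (8, 2).
If Country B leads: Country A's best replies are X→Free, Y→High; Country B's induced payoffs 5, 2; outcome (Free, X), payoffs (9, 5).
Country B gets 5 moving first and 2 moving second, so Country B prefers to move first.

first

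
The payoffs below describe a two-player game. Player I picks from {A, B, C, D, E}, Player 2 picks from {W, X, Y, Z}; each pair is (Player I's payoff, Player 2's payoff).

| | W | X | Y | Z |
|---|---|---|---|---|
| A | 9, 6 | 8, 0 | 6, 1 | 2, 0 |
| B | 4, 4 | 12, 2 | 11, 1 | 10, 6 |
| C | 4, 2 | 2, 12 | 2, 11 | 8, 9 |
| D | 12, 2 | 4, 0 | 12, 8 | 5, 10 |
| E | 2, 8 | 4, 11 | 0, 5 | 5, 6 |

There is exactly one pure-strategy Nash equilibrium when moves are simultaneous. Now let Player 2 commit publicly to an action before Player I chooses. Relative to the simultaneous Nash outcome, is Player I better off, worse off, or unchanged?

better off

Work backward from Player I's decision.
- W: Player I compares 9, 4, 4, 12, 2 and picks D; Player 2 would get 2.
- X: Player I compares 8, 12, 2, 4, 4 and picks B; Player 2 would get 2.
- Y: Player I compares 6, 11, 2, 12, 0 and picks D; Player 2 would get 8.
- Z: Player I compares 2, 10, 8, 5, 5 and picks B; Player 2 would get 6.
Maximizing over 2, 2, 8, 6, Player 2 chooses Y. Subgame-perfect outcome: (D, Y) with payoffs (12, 8).
Now find the simultaneous Nash equilibrium.
Player I's best replies: W→D; X→B; Y→D; Z→B.
Player 2's best replies: A→W; B→Z; C→X; D→Z; E→X.
Only (B, Z) has each player best-responding; Nash payoffs (10, 6).
Player I earns 12 sequentially versus 10 at the Nash outcome: better off.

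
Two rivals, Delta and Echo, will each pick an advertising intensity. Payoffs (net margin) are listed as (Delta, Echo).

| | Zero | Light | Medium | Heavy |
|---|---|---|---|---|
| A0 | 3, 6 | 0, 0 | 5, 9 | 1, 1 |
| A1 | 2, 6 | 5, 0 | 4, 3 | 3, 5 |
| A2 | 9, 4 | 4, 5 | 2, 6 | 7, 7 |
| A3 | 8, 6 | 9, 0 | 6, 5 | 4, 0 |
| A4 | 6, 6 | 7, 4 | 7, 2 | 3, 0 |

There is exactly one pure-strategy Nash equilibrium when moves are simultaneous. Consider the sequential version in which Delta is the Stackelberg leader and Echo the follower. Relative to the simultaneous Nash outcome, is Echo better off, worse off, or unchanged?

Solve by backward induction (Delta leads).
- A0: BR = Medium, leader payoff 5.
- A1: BR = Zero, leader payoff 2.
- A2: BR = Heavy, leader payoff 7.
- A3: BR = Zero, leader payoff 8.
- A4: BR = Zero, leader payoff 6.
Among 5, 2, 7, 8, 6, the best is 8 at A3. Subgame-perfect outcome: (A3, Zero) with payoffs (8, 6).
Under simultaneous play:
Delta's best replies: Zero→A2; Light→A3; Medium→A4; Heavy→A2.
Echo's best replies: A0→Medium; A1→Zero; A2→Heavy; A3→Zero; A4→Zero.
The unique mutual best reply is (A2, Heavy), giving (7, 7).
Echo earns 6 sequentially versus 7 at the Nash outcome: worse off.

worse off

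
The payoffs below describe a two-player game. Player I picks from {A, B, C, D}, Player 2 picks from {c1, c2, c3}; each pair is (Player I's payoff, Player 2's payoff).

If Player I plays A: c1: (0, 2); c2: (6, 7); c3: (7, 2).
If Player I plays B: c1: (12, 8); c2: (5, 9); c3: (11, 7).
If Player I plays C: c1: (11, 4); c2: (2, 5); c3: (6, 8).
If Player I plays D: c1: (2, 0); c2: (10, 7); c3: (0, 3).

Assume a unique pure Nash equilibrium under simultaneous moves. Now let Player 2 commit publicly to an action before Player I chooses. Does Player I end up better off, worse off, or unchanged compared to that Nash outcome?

better off

Work backward from Player I's decision.
- c1: BR = B, leader payoff 8.
- c2: BR = D, leader payoff 7.
- c3: BR = B, leader payoff 7.
Maximizing over 8, 7, 7, Player 2 chooses c1. Subgame-perfect outcome: (B, c1) with payoffs (12, 8).
Under simultaneous play:
Player I's best replies: c1→B; c2→D; c3→B.
Player 2's best replies: A→c2; B→c2; C→c3; D→c2.
Only (D, c2) has each player best-responding; Nash payoffs (10, 7).
Player I earns 12 sequentially versus 10 at the Nash outcome: better off.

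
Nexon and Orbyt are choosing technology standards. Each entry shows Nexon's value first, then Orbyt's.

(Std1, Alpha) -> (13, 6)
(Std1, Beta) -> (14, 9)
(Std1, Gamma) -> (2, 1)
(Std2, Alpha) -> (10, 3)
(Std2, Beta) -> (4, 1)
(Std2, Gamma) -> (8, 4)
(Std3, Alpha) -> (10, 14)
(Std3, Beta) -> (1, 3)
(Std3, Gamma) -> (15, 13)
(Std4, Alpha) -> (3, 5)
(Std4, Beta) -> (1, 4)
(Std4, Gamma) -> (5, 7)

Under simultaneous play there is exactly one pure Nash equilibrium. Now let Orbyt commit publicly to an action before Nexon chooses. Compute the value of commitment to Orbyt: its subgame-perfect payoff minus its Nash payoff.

Nexon best-responds to each possible Orbyt move:
- Alpha: Nexon compares 13, 10, 10, 3 and picks Std1; Orbyt would get 6.
- Beta: Nexon compares 14, 4, 1, 1 and picks Std1; Orbyt would get 9.
- Gamma: Nexon compares 2, 8, 15, 5 and picks Std3; Orbyt would get 13.
Maximizing over 6, 9, 13, Orbyt chooses Gamma. Subgame-perfect outcome: (Std3, Gamma) with payoffs (15, 13).
For the simultaneous game, intersect best replies.
Nexon's best replies: Alpha→Std1; Beta→Std1; Gamma→Std3.
Orbyt's best replies: Std1→Beta; Std2→Gamma; Std3→Alpha; Std4→Gamma.
The unique mutual best reply is (Std1, Beta), giving (14, 9).
Orbyt's commitment gain: 13 − 9 = 4.

4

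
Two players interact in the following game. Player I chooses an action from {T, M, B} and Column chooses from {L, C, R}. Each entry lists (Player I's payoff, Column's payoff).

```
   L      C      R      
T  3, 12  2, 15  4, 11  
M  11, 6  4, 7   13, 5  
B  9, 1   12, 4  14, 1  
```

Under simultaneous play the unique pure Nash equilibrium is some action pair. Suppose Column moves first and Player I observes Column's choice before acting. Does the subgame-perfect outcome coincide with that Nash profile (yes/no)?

Player I best-responds to each possible Column move:
- L: Player I compares 3, 11, 9 and picks M; Column would get 6.
- C: Player I compares 2, 4, 12 and picks B; Column would get 4.
- R: Player I compares 4, 13, 14 and picks B; Column would get 1.
Among 6, 4, 1, the best is 6 at L. Subgame-perfect outcome: (M, L) with payoffs (11, 6).
Under simultaneous play:
Player I's best replies: L→M; C→B; R→B.
Column's best replies: T→C; M→C; B→C.
Only (B, C) has each player best-responding; Nash payoffs (12, 4).
Sequential outcome (M, L) differs from the Nash profile (B, C).

no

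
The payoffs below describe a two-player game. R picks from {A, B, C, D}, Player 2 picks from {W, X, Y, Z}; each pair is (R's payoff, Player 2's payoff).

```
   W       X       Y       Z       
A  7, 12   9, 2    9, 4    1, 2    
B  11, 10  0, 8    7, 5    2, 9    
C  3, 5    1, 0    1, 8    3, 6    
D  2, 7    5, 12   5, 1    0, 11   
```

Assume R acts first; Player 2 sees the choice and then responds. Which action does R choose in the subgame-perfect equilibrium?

B

Backward induction with R moving first.
- A: BR = W, leader payoff 7.
- B: BR = W, leader payoff 11.
- C: BR = Y, leader payoff 1.
- D: BR = X, leader payoff 5.
R's induced payoffs are 7, 11, 1, 5, so R commits to B. Subgame-perfect outcome: (B, W) with payoffs (11, 10).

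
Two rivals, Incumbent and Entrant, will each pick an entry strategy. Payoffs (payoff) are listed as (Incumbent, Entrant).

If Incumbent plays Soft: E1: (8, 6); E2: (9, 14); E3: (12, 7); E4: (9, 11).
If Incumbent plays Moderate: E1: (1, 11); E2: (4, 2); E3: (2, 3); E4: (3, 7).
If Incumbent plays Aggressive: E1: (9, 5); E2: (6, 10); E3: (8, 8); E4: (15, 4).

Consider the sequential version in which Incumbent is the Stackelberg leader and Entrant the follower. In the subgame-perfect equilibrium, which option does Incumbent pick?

Solve by backward induction (Incumbent leads).
- Soft: Entrant compares 6, 14, 7, 11 and picks E2; Incumbent would get 9.
- Moderate: Entrant compares 11, 2, 3, 7 and picks E1; Incumbent would get 1.
- Aggressive: Entrant compares 5, 10, 8, 4 and picks E2; Incumbent would get 6.
Maximizing over 9, 1, 6, Incumbent chooses Soft. Subgame-perfect outcome: (Soft, E2) with payoffs (9, 14).

Soft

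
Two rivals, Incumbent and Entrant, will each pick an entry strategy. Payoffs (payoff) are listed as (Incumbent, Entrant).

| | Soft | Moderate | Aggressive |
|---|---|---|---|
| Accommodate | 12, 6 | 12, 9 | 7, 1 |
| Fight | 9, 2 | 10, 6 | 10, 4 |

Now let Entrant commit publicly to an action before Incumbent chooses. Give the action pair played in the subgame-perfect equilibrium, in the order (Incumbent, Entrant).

(Accommodate, Moderate)

Work backward from Incumbent's decision.
- Soft: Incumbent compares 12, 9 and picks Accommodate; Entrant would get 6.
- Moderate: Incumbent compares 12, 10 and picks Accommodate; Entrant would get 9.
- Aggressive: Incumbent compares 7, 10 and picks Fight; Entrant would get 4.
Maximizing over 6, 9, 4, Entrant chooses Moderate. Subgame-perfect outcome: (Accommodate, Moderate) with payoffs (12, 9).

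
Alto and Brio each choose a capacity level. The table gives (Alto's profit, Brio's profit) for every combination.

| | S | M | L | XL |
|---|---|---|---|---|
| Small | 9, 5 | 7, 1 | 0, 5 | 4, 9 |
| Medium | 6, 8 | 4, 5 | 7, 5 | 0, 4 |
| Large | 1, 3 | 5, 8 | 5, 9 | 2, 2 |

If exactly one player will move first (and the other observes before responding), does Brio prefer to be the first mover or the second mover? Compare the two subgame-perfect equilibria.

first

If Alto leads: Brio's best replies are Small→XL, Medium→S, Large→L; Alto's induced payoffs 4, 6, 5; outcome (Medium, S), payoffs (6, 8).
If Brio leads: Alto's best replies are S→Small, M→Small, L→Medium, XL→Small; Brio's induced payoffs 5, 1, 5, 9; outcome (Small, XL), payoffs (4, 9).
Brio gets 9 moving first and 8 moving second, so Brio prefers to move first.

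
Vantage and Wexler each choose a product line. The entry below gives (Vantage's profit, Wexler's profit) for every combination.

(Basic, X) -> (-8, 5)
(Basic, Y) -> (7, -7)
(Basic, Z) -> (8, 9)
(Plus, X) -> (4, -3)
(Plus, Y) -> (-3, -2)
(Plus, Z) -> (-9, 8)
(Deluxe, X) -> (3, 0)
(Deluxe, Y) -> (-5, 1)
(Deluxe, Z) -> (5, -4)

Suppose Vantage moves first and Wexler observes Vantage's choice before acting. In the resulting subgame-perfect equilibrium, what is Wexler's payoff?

9

Wexler best-responds to each possible Vantage move:
- Basic: Wexler compares 5, -7, 9 and picks Z; Vantage would get 8.
- Plus: Wexler compares -3, -2, 8 and picks Z; Vantage would get -9.
- Deluxe: Wexler compares 0, 1, -4 and picks Y; Vantage would get -5.
Among 8, -9, -5, the best is 8 at Basic. Subgame-perfect outcome: (Basic, Z) with payoffs (8, 9).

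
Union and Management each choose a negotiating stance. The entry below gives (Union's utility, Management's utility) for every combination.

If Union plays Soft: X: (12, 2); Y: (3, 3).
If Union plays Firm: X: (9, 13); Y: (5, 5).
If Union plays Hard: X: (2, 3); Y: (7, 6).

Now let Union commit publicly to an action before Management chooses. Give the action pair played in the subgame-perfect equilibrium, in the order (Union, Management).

(Firm, X)

Solve by backward induction (Union leads).
- Soft → Management plays Y (best of 2, 3); Union gets 3.
- Firm → Management plays X (best of 13, 5); Union gets 9.
- Hard → Management plays Y (best of 3, 6); Union gets 7.
Union's induced payoffs are 3, 9, 7, so Union commits to Firm. Subgame-perfect outcome: (Firm, X) with payoffs (9, 13).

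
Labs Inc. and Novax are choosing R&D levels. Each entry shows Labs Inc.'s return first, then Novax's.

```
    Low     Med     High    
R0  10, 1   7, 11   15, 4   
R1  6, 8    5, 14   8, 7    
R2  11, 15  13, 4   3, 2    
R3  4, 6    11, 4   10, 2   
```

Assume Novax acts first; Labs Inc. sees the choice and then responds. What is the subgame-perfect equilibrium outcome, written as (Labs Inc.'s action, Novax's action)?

(R2, Low)

Solve by backward induction (Novax leads).
- Low: BR = R2, leader payoff 15.
- Med: BR = R2, leader payoff 4.
- High: BR = R0, leader payoff 4.
Maximizing over 15, 4, 4, Novax chooses Low. Subgame-perfect outcome: (R2, Low) with payoffs (11, 15).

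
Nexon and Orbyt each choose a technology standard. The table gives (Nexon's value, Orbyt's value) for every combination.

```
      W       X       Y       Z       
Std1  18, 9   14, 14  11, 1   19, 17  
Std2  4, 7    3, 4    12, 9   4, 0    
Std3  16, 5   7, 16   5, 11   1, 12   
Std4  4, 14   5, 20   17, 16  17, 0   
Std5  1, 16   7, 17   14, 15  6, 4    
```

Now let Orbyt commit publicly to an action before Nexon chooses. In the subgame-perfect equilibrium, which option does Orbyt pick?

Z

Work backward from Nexon's decision.
- W: Nexon compares 18, 4, 16, 4, 1 and picks Std1; Orbyt would get 9.
- X: Nexon compares 14, 3, 7, 5, 7 and picks Std1; Orbyt would get 14.
- Y: Nexon compares 11, 12, 5, 17, 14 and picks Std4; Orbyt would get 16.
- Z: Nexon compares 19, 4, 1, 17, 6 and picks Std1; Orbyt would get 17.
Among 9, 14, 16, 17, the best is 17 at Z. Subgame-perfect outcome: (Std1, Z) with payoffs (19, 17).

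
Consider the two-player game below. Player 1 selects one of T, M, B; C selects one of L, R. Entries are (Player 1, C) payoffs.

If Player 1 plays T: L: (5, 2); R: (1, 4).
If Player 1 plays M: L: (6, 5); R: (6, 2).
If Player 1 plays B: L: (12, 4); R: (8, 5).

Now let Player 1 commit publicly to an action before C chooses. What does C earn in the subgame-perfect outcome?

5

C best-responds to each possible Player 1 move:
- T → C plays R (best of 2, 4); Player 1 gets 1.
- M → C plays L (best of 5, 2); Player 1 gets 6.
- B → C plays R (best of 4, 5); Player 1 gets 8.
Among 1, 6, 8, the best is 8 at B. Subgame-perfect outcome: (B, R) with payoffs (8, 5).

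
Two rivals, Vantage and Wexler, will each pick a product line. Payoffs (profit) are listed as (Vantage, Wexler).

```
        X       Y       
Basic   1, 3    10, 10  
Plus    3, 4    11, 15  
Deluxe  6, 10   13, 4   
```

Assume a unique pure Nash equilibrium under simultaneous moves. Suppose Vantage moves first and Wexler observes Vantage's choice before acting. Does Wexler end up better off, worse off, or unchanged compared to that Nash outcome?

better off

Backward induction with Vantage moving first.
- Basic → Wexler plays Y (best of 3, 10); Vantage gets 10.
- Plus → Wexler plays Y (best of 4, 15); Vantage gets 11.
- Deluxe → Wexler plays X (best of 10, 4); Vantage gets 6.
Maximizing over 10, 11, 6, Vantage chooses Plus. Subgame-perfect outcome: (Plus, Y) with payoffs (11, 15).
Now find the simultaneous Nash equilibrium.
Vantage's best replies: X→Deluxe; Y→Deluxe.
Wexler's best replies: Basic→Y; Plus→Y; Deluxe→X.
Only (Deluxe, X) has each player best-responding; Nash payoffs (6, 10).
Wexler earns 15 sequentially versus 10 at the Nash outcome: better off.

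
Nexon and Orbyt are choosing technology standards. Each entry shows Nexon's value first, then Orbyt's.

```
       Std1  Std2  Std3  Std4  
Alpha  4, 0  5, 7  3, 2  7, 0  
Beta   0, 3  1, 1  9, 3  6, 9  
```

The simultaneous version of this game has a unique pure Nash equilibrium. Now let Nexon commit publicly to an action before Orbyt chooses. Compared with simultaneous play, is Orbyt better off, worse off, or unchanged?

better off

Backward induction with Nexon moving first.
- Alpha: BR = Std2, leader payoff 5.
- Beta: BR = Std4, leader payoff 6.
Nexon's induced payoffs are 5, 6, so Nexon commits to Beta. Subgame-perfect outcome: (Beta, Std4) with payoffs (6, 9).
Now find the simultaneous Nash equilibrium.
Nexon's best replies: Std1→Alpha; Std2→Alpha; Std3→Beta; Std4→Alpha.
Orbyt's best replies: Alpha→Std2; Beta→Std4.
Only (Alpha, Std2) has each player best-responding; Nash payoffs (5, 7).
Orbyt earns 9 sequentially versus 7 at the Nash outcome: better off.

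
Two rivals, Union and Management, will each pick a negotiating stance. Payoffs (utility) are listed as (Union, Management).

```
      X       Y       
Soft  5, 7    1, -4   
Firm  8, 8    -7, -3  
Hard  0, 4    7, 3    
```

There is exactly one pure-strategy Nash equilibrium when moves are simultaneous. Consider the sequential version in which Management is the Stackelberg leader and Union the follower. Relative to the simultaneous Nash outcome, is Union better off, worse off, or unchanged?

unchanged

Solve by backward induction (Management leads).
- X → Union plays Firm (best of 5, 8, 0); Management gets 8.
- Y → Union plays Hard (best of 1, -7, 7); Management gets 3.
Maximizing over 8, 3, Management chooses X. Subgame-perfect outcome: (Firm, X) with payoffs (8, 8).
For the simultaneous game, intersect best replies.
Union's best replies: X→Firm; Y→Hard.
Management's best replies: Soft→X; Firm→X; Hard→X.
The unique mutual best reply is (Firm, X), giving (8, 8).
Union earns 8 sequentially versus 8 at the Nash outcome: unchanged.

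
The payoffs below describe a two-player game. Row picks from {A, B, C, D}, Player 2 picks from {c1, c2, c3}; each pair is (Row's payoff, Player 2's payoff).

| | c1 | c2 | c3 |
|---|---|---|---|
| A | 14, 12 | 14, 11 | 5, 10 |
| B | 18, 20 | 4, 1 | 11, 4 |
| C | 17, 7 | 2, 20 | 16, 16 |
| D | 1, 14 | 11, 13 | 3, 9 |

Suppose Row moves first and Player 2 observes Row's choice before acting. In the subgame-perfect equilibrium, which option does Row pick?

B

Player 2 best-responds to each possible Row move:
- A → Player 2 plays c1 (best of 12, 11, 10); Row gets 14.
- B → Player 2 plays c1 (best of 20, 1, 4); Row gets 18.
- C → Player 2 plays c2 (best of 7, 20, 16); Row gets 2.
- D → Player 2 plays c1 (best of 14, 13, 9); Row gets 1.
Maximizing over 14, 18, 2, 1, Row chooses B. Subgame-perfect outcome: (B, c1) with payoffs (18, 20).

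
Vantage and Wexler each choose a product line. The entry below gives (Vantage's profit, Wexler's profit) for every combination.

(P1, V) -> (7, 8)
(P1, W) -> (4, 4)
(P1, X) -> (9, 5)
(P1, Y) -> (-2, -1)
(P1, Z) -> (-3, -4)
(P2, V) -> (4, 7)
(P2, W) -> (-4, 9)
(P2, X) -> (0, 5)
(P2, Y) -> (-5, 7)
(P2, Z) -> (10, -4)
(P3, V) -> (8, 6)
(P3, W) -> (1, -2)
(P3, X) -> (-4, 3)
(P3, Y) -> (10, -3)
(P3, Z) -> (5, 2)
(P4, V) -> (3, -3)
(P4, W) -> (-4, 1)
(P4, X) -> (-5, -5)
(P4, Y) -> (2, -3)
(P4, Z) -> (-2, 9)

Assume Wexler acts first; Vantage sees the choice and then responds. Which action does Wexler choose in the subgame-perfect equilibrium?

Backward induction with Wexler moving first.
- V: Vantage compares 7, 4, 8, 3 and picks P3; Wexler would get 6.
- W: Vantage compares 4, -4, 1, -4 and picks P1; Wexler would get 4.
- X: Vantage compares 9, 0, -4, -5 and picks P1; Wexler would get 5.
- Y: Vantage compares -2, -5, 10, 2 and picks P3; Wexler would get -3.
- Z: Vantage compares -3, 10, 5, -2 and picks P2; Wexler would get -4.
Wexler's induced payoffs are 6, 4, 5, -3, -4, so Wexler commits to V. Subgame-perfect outcome: (P3, V) with payoffs (8, 6).

V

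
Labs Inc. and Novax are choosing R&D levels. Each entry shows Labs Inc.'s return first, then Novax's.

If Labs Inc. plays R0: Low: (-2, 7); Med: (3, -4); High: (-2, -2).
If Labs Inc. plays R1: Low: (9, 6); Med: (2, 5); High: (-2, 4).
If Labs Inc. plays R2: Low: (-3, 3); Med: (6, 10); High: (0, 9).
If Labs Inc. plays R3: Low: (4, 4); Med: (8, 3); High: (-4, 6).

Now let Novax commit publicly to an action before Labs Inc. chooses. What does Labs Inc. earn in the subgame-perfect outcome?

Labs Inc. best-responds to each possible Novax move:
- Low: BR = R1, leader payoff 6.
- Med: BR = R3, leader payoff 3.
- High: BR = R2, leader payoff 9.
Novax's induced payoffs are 6, 3, 9, so Novax commits to High. Subgame-perfect outcome: (R2, High) with payoffs (0, 9).

0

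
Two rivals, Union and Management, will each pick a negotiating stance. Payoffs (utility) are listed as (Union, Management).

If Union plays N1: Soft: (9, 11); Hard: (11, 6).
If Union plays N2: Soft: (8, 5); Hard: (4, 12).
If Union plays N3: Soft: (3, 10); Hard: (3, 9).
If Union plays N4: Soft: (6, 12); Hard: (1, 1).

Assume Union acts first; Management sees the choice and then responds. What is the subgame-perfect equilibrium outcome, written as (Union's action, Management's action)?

(N1, Soft)

Solve by backward induction (Union leads).
- N1: BR = Soft, leader payoff 9.
- N2: BR = Hard, leader payoff 4.
- N3: BR = Soft, leader payoff 3.
- N4: BR = Soft, leader payoff 6.
Union's induced payoffs are 9, 4, 3, 6, so Union commits to N1. Subgame-perfect outcome: (N1, Soft) with payoffs (9, 11).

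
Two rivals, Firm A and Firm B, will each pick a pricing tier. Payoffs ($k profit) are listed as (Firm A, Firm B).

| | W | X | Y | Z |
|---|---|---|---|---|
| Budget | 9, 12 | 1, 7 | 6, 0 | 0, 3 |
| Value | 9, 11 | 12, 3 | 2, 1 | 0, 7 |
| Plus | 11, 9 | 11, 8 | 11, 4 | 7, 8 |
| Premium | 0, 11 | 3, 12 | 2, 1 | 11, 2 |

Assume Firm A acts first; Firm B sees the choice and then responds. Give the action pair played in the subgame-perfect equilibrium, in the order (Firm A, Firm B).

Backward induction with Firm A moving first.
- Budget → Firm B plays W (best of 12, 7, 0, 3); Firm A gets 9.
- Value → Firm B plays W (best of 11, 3, 1, 7); Firm A gets 9.
- Plus → Firm B plays W (best of 9, 8, 4, 8); Firm A gets 11.
- Premium → Firm B plays X (best of 11, 12, 1, 2); Firm A gets 3.
Firm A's induced payoffs are 9, 9, 11, 3, so Firm A commits to Plus. Subgame-perfect outcome: (Plus, W) with payoffs (11, 9).

(Plus, W)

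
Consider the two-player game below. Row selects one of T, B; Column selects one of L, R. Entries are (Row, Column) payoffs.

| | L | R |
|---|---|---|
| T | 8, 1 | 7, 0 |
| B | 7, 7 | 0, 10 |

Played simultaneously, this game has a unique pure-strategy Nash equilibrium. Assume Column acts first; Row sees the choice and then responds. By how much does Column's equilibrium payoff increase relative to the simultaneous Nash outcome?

Row best-responds to each possible Column move:
- L → Row plays T (best of 8, 7); Column gets 1.
- R → Row plays T (best of 7, 0); Column gets 0.
Maximizing over 1, 0, Column chooses L. Subgame-perfect outcome: (T, L) with payoffs (8, 1).
Now find the simultaneous Nash equilibrium.
Row's best replies: L→T; R→T.
Column's best replies: T→L; B→R.
The unique mutual best reply is (T, L), giving (8, 1).
Column's commitment gain: 1 − 1 = 0.

0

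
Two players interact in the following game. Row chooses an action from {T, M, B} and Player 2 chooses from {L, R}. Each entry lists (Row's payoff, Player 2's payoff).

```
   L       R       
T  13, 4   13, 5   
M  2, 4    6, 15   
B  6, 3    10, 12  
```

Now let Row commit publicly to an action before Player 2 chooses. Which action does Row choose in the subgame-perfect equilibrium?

Work backward from Player 2's decision.
- T: Player 2 compares 4, 5 and picks R; Row would get 13.
- M: Player 2 compares 4, 15 and picks R; Row would get 6.
- B: Player 2 compares 3, 12 and picks R; Row would get 10.
Row's induced payoffs are 13, 6, 10, so Row commits to T. Subgame-perfect outcome: (T, R) with payoffs (13, 5).

T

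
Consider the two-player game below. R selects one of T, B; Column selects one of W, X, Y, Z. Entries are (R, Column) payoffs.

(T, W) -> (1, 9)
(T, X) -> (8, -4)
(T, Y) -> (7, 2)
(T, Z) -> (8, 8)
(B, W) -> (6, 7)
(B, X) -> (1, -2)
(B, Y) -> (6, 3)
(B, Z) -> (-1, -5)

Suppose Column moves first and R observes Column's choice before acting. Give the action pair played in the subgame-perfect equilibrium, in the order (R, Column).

(T, Z)

Backward induction with Column moving first.
- W: R compares 1, 6 and picks B; Column would get 7.
- X: R compares 8, 1 and picks T; Column would get -4.
- Y: R compares 7, 6 and picks T; Column would get 2.
- Z: R compares 8, -1 and picks T; Column would get 8.
Among 7, -4, 2, 8, the best is 8 at Z. Subgame-perfect outcome: (T, Z) with payoffs (8, 8).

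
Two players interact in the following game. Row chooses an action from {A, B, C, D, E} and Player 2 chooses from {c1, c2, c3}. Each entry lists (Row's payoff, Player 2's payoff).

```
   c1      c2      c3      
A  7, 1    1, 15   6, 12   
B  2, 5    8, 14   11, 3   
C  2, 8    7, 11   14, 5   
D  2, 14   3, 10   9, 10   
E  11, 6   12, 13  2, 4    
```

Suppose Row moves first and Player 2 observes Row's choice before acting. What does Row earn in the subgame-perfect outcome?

12

Backward induction with Row moving first.
- A: BR = c2, leader payoff 1.
- B: BR = c2, leader payoff 8.
- C: BR = c2, leader payoff 7.
- D: BR = c1, leader payoff 2.
- E: BR = c2, leader payoff 12.
Among 1, 8, 7, 2, 12, the best is 12 at E. Subgame-perfect outcome: (E, c2) with payoffs (12, 13).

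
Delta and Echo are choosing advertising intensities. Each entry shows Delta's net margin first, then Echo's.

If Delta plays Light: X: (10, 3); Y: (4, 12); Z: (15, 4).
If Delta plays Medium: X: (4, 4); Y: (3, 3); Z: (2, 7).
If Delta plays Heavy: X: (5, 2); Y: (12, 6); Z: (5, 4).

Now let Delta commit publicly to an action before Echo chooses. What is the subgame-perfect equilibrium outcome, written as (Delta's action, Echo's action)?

(Heavy, Y)

Work backward from Echo's decision.
- Light: Echo compares 3, 12, 4 and picks Y; Delta would get 4.
- Medium: Echo compares 4, 3, 7 and picks Z; Delta would get 2.
- Heavy: Echo compares 2, 6, 4 and picks Y; Delta would get 12.
Among 4, 2, 12, the best is 12 at Heavy. Subgame-perfect outcome: (Heavy, Y) with payoffs (12, 6).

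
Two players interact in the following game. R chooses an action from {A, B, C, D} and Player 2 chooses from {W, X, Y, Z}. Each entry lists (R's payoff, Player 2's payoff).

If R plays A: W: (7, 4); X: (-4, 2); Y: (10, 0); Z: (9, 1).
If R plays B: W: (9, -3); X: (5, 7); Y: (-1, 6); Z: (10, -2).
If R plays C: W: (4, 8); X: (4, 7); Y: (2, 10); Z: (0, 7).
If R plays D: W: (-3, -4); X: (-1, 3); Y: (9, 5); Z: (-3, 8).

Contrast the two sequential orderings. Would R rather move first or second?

first

If R leads: Player 2's best replies are A→W, B→X, C→Y, D→Z; R's induced payoffs 7, 5, 2, -3; outcome (A, W), payoffs (7, 4).
If Player 2 leads: R's best replies are W→B, X→B, Y→A, Z→B; Player 2's induced payoffs -3, 7, 0, -2; outcome (B, X), payoffs (5, 7).
R gets 7 moving first and 5 moving second, so R prefers to move first.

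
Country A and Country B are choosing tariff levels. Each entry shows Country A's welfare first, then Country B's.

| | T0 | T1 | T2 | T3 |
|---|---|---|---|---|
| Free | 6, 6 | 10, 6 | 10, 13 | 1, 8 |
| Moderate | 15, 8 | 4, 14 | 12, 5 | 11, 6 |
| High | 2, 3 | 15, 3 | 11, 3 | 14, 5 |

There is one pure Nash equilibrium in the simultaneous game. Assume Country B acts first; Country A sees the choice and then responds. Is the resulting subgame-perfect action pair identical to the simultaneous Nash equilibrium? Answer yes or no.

no

Backward induction with Country B moving first.
- T0 → Country A plays Moderate (best of 6, 15, 2); Country B gets 8.
- T1 → Country A plays High (best of 10, 4, 15); Country B gets 3.
- T2 → Country A plays Moderate (best of 10, 12, 11); Country B gets 5.
- T3 → Country A plays High (best of 1, 11, 14); Country B gets 5.
Maximizing over 8, 3, 5, 5, Country B chooses T0. Subgame-perfect outcome: (Moderate, T0) with payoffs (15, 8).
Now find the simultaneous Nash equilibrium.
Country A's best replies: T0→Moderate; T1→High; T2→Moderate; T3→High.
Country B's best replies: Free→T2; Moderate→T1; High→T3.
Only (High, T3) has each player best-responding; Nash payoffs (14, 5).
Sequential outcome (Moderate, T0) differs from the Nash profile (High, T3).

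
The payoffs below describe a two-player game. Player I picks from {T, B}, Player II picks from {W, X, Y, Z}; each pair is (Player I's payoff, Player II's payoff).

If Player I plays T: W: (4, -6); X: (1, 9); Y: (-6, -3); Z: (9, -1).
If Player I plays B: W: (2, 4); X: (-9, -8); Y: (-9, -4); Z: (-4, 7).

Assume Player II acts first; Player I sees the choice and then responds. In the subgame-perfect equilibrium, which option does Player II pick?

X

Solve by backward induction (Player II leads).
- W → Player I plays T (best of 4, 2); Player II gets -6.
- X → Player I plays T (best of 1, -9); Player II gets 9.
- Y → Player I plays T (best of -6, -9); Player II gets -3.
- Z → Player I plays T (best of 9, -4); Player II gets -1.
Maximizing over -6, 9, -3, -1, Player II chooses X. Subgame-perfect outcome: (T, X) with payoffs (1, 9).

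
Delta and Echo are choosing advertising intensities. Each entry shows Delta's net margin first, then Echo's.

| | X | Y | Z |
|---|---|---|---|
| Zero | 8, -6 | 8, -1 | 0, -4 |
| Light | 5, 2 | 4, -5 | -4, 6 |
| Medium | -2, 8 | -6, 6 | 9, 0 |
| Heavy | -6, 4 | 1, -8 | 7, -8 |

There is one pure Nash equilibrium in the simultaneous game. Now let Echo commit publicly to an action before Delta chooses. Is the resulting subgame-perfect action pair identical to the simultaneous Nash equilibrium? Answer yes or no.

no

Solve by backward induction (Echo leads).
- X: BR = Zero, leader payoff -6.
- Y: BR = Zero, leader payoff -1.
- Z: BR = Medium, leader payoff 0.
Echo's induced payoffs are -6, -1, 0, so Echo commits to Z. Subgame-perfect outcome: (Medium, Z) with payoffs (9, 0).
For the simultaneous game, intersect best replies.
Delta's best replies: X→Zero; Y→Zero; Z→Medium.
Echo's best replies: Zero→Y; Light→Z; Medium→X; Heavy→X.
Only (Zero, Y) has each player best-responding; Nash payoffs (8, -1).
Sequential outcome (Medium, Z) differs from the Nash profile (Zero, Y).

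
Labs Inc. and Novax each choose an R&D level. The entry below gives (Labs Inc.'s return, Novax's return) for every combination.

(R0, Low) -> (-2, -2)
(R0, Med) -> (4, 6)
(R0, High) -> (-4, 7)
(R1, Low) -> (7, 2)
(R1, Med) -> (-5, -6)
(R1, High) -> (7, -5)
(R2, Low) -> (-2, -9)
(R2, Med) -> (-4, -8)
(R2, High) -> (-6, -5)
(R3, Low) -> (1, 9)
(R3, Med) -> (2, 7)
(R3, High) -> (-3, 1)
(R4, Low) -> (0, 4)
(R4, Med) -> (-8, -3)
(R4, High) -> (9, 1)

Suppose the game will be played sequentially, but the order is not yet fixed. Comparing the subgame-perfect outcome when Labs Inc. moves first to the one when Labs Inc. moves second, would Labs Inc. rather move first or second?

If Labs Inc. leads: Novax's best replies are R0→High, R1→Low, R2→High, R3→Low, R4→Low; Labs Inc.'s induced payoffs -4, 7, -6, 1, 0; outcome (R1, Low), payoffs (7, 2).
If Novax leads: Labs Inc.'s best replies are Low→R1, Med→R0, High→R4; Novax's induced payoffs 2, 6, 1; outcome (R0, Med), payoffs (4, 6).
Labs Inc. gets 7 moving first and 4 moving second, so Labs Inc. prefers to move first.

first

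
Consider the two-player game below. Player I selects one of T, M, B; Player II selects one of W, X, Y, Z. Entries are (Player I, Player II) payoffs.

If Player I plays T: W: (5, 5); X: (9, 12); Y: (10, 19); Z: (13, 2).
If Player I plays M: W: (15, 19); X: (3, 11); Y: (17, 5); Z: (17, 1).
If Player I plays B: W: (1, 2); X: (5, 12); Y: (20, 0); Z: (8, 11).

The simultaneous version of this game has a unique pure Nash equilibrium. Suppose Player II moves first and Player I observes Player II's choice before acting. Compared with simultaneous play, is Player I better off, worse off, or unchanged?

unchanged

Work backward from Player I's decision.
- W: Player I compares 5, 15, 1 and picks M; Player II would get 19.
- X: Player I compares 9, 3, 5 and picks T; Player II would get 12.
- Y: Player I compares 10, 17, 20 and picks B; Player II would get 0.
- Z: Player I compares 13, 17, 8 and picks M; Player II would get 1.
Maximizing over 19, 12, 0, 1, Player II chooses W. Subgame-perfect outcome: (M, W) with payoffs (15, 19).
For the simultaneous game, intersect best replies.
Player I's best replies: W→M; X→T; Y→B; Z→M.
Player II's best replies: T→Y; M→W; B→X.
Only (M, W) has each player best-responding; Nash payoffs (15, 19).
Player I earns 15 sequentially versus 15 at the Nash outcome: unchanged.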